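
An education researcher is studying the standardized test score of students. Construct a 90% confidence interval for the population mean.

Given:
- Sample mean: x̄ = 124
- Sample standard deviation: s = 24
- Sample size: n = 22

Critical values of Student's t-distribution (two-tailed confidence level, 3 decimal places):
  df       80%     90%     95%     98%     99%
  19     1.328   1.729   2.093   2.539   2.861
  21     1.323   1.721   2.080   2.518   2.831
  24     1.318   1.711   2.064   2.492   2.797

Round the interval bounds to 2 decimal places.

The population standard deviation σ is unknown (only the sample standard deviation s is given), so use a t-interval with df = n - 1 = 22 - 1 = 21.

For 90% confidence with df = 21, t* = 1.721 (from t-table)

Standard error: SE = s/√n = 24/√22 = 5.116817

Margin of error: E = t* × SE = 1.721 × 5.116817 = 8.8060

T-interval: x̄ ± E = 124 ± 8.8060 = (115.1940, 132.8060)

Rounded to 2 decimal places:

(115.19, 132.81)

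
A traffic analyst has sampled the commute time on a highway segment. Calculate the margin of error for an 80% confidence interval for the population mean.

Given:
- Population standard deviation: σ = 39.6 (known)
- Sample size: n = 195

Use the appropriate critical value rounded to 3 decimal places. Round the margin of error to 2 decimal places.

The population standard deviation σ is known, so use the z-interval margin of error formula.

For 80% confidence, z* = 1.282 (from standard normal table)

Margin of error formula for z-interval: E = z* × σ/√n

E = 1.282 × 39.6/√195
  = 1.282 × 2.835815
  = 3.6355

Rounded to 2 decimal places:

3.64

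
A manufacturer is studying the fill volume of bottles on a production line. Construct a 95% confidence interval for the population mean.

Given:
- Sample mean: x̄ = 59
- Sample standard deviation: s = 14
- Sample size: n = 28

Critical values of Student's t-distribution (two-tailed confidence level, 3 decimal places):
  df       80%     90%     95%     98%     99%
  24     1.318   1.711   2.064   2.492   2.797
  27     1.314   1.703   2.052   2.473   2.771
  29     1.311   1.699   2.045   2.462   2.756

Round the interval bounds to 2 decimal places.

The population standard deviation σ is unknown (only the sample standard deviation s is given), so use a t-interval with df = n - 1 = 28 - 1 = 27.

For 95% confidence with df = 27, t* = 2.052 (from t-table)

Standard error: SE = s/√n = 14/√28 = 2.645751

Margin of error: E = t* × SE = 2.052 × 2.645751 = 5.4291

T-interval: x̄ ± E = 59 ± 5.4291 = (53.5709, 64.4291)

Rounded to 2 decimal places:

(53.57, 64.43)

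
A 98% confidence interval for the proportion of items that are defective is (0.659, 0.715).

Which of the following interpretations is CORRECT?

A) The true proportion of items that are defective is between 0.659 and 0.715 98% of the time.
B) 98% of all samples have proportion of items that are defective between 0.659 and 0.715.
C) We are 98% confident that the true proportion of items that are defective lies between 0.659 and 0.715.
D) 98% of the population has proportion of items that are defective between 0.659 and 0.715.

A confidence interval represents our confidence in the procedure, not a probability statement about the parameter.

Key concept: If we repeated this sampling process many times and computed a 98% CI each time, about 98% of those intervals would contain the true population parameter.

For this specific interval (0.659, 0.715):
- Midpoint (point estimate): 0.687
- Margin of error: 0.028

The correct interpretation is the one stating confidence that the true parameter lies in the interval — option C.

C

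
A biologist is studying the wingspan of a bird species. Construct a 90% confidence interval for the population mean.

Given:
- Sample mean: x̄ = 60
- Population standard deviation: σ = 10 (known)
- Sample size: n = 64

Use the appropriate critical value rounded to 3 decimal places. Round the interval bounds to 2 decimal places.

The population standard deviation σ is known, so use a z-interval (standard normal critical value).

For 90% confidence, z* = 1.645 (from standard normal table)

Standard error: SE = σ/√n = 10/√64 = 1.250000

Margin of error: E = z* × SE = 1.645 × 1.250000 = 2.0562

Z-interval: x̄ ± E = 60 ± 2.0562 = (57.9438, 62.0562)

Rounded to 2 decimal places:

(57.94, 62.06)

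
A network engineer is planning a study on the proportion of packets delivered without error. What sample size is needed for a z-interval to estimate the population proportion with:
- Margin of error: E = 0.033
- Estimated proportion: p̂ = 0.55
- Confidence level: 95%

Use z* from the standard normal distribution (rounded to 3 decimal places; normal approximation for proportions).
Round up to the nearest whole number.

Using z* for proportion z-interval (normal approximation).

For 95% confidence, z* = 1.96 (from standard normal table)

Sample size formula for proportion z-interval: n = z*²p̂(1-p̂)/E²

n = 1.96² × 0.55 × 0.45 / 0.033²
  = 3.8416 × 0.2475 / 0.001089
  = 873.0909

Round up to the nearest whole number: n = 874

874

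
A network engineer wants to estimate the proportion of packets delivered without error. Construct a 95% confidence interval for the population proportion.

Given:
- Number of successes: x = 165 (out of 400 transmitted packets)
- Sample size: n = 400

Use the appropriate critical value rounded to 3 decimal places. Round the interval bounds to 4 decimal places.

Sample proportion: p̂ = 165/400 = 0.412500

Check conditions for normal approximation:
  np̂ = 165 ≥ 10 ✓
  n(1-p̂) = 235 ≥ 10 ✓

The sample is large enough, so use a z-interval (normal approximation) for the proportion.

For 95% confidence, z* = 1.96 (from standard normal table)

Standard error: SE = √(p̂(1-p̂)/n) = √(0.412500×0.587500/400) = 0.02461421

Margin of error: E = z* × SE = 1.96 × 0.02461421 = 0.048244

Z-interval: p̂ ± E = 0.412500 ± 0.048244 = (0.364256, 0.460744)

Rounded to 4 decimal places:

(0.3643, 0.4607)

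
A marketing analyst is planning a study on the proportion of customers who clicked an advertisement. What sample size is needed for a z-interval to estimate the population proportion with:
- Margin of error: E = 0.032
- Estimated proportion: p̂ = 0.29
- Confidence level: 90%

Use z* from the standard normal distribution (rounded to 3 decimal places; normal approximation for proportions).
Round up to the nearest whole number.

Using z* for proportion z-interval (normal approximation).

For 90% confidence, z* = 1.645 (from standard normal table)

Sample size formula for proportion z-interval: n = z*²p̂(1-p̂)/E²

n = 1.645² × 0.29 × 0.71 / 0.032²
  = 2.706025 × 0.2059 / 0.001024
  = 544.1119

Round up to the nearest whole number: n = 545

545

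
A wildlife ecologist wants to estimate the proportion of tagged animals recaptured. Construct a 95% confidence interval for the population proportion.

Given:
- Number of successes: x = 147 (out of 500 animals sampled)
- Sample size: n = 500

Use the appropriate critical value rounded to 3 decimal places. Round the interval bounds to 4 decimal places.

Sample proportion: p̂ = 147/500 = 0.294000

Check conditions for normal approximation:
  np̂ = 147 ≥ 10 ✓
  n(1-p̂) = 353 ≥ 10 ✓

The sample is large enough, so use a z-interval (normal approximation) for the proportion.

For 95% confidence, z* = 1.96 (from standard normal table)

Standard error: SE = √(p̂(1-p̂)/n) = √(0.294000×0.706000/500) = 0.02037469

Margin of error: E = z* × SE = 1.96 × 0.02037469 = 0.039934

Z-interval: p̂ ± E = 0.294000 ± 0.039934 = (0.254066, 0.333934)

Rounded to 4 decimal places:

(0.2541, 0.3339)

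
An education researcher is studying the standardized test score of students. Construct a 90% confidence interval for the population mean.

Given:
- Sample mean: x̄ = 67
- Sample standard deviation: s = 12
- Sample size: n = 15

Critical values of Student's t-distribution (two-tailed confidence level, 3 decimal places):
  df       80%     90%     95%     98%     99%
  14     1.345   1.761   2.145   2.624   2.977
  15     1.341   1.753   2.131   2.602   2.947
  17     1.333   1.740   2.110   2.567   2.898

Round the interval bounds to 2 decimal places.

The population standard deviation σ is unknown (only the sample standard deviation s is given), so use a t-interval with df = n - 1 = 15 - 1 = 14.

For 90% confidence with df = 14, t* = 1.761 (from t-table)

Standard error: SE = s/√n = 12/√15 = 3.098387

Margin of error: E = t* × SE = 1.761 × 3.098387 = 5.4563

T-interval: x̄ ± E = 67 ± 5.4563 = (61.5437, 72.4563)

Rounded to 2 decimal places:

(61.54, 72.46)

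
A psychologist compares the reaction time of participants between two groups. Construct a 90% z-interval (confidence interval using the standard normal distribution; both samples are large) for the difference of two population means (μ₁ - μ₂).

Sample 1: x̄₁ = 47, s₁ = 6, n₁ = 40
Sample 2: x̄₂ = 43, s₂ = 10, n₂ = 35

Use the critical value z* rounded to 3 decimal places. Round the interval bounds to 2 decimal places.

Both samples are large (n₁ = 40 ≥ 30, n₂ = 35 ≥ 30), so a z-interval for the difference of means applies.

Point estimate: x̄₁ - x̄₂ = 47 - 43 = 4

Standard error: SE = √(s₁²/n₁ + s₂²/n₂)
= √(6²/40 + 10²/35)
= √(0.900000 + 2.857143)
= 1.938335

For 90% confidence, z* = 1.645 (from standard normal table)
Margin of error: E = z* × SE = 1.645 × 1.938335 = 3.1886

Z-interval: (x̄₁ - x̄₂) ± E = 4 ± 3.1886 = (0.8114, 7.1886)

Rounded to 2 decimal places:

(0.81, 7.19)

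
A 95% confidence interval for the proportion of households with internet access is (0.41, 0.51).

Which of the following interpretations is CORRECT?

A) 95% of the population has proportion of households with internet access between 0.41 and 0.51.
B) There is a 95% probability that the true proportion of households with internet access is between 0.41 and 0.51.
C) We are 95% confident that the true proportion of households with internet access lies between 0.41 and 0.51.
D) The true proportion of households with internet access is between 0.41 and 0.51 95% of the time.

A confidence interval represents our confidence in the procedure, not a probability statement about the parameter.

Key concept: If we repeated this sampling process many times and computed a 95% CI each time, about 95% of those intervals would contain the true population parameter.

For this specific interval (0.41, 0.51):
- Midpoint (point estimate): 0.46
- Margin of error: 0.05

The correct interpretation is the one stating confidence that the true parameter lies in the interval — option C.

C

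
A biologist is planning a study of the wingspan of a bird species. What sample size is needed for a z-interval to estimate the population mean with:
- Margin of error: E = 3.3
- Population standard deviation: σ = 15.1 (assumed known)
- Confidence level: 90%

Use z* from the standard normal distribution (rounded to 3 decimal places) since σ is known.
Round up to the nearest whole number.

Using z* since population σ is known (z-interval formula).

For 90% confidence, z* = 1.645 (from standard normal table)

Sample size formula for z-interval: n = (z*σ/E)²

n = (1.645 × 15.1 / 3.3)²
  = (7.527121)²
  = 56.6576

Round up to the nearest whole number: n = 57

57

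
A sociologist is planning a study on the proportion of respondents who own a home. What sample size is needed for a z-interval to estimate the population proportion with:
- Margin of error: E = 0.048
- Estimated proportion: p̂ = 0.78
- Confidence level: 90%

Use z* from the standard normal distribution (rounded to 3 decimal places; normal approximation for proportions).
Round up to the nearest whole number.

Using z* for proportion z-interval (normal approximation).

For 90% confidence, z* = 1.645 (from standard normal table)

Sample size formula for proportion z-interval: n = z*²p̂(1-p̂)/E²

n = 1.645² × 0.78 × 0.22 / 0.048²
  = 2.706025 × 0.1716 / 0.002304
  = 201.5425

Round up to the nearest whole number: n = 202

202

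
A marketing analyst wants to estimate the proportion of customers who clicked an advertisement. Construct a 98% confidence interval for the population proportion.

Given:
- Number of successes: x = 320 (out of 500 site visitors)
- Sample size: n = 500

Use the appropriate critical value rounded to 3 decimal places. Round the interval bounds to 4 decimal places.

Sample proportion: p̂ = 320/500 = 0.640000

Check conditions for normal approximation:
  np̂ = 320 ≥ 10 ✓
  n(1-p̂) = 180 ≥ 10 ✓

The sample is large enough, so use a z-interval (normal approximation) for the proportion.

For 98% confidence, z* = 2.326 (from standard normal table)

Standard error: SE = √(p̂(1-p̂)/n) = √(0.640000×0.360000/500) = 0.02146625

Margin of error: E = z* × SE = 2.326 × 0.02146625 = 0.049931

Z-interval: p̂ ± E = 0.640000 ± 0.049931 = (0.590069, 0.689931)

Rounded to 4 decimal places:

(0.5901, 0.6899)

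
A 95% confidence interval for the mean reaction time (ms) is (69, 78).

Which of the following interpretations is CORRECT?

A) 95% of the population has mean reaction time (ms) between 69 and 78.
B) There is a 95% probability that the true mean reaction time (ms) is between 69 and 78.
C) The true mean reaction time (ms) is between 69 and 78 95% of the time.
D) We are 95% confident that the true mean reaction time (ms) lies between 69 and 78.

A confidence interval represents our confidence in the procedure, not a probability statement about the parameter.

Key concept: If we repeated this sampling process many times and computed a 95% CI each time, about 95% of those intervals would contain the true population parameter.

For this specific interval (69, 78):
- Midpoint (point estimate): 73.5
- Margin of error: 4.5

The correct interpretation is the one stating confidence that the true parameter lies in the interval — option D.

D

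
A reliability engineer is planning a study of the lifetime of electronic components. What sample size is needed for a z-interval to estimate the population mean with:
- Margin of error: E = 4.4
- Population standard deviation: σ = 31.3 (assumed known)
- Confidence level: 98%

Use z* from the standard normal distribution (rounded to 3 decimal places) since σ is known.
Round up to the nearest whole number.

Using z* since population σ is known (z-interval formula).

For 98% confidence, z* = 2.326 (from standard normal table)

Sample size formula for z-interval: n = (z*σ/E)²

n = (2.326 × 31.3 / 4.4)²
  = (16.546318)²
  = 273.7806

Round up to the nearest whole number: n = 274

274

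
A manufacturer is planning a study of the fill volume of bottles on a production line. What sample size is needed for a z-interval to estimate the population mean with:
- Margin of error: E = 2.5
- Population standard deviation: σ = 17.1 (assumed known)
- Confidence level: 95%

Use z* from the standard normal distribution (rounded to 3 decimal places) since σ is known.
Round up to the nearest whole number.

Using z* since population σ is known (z-interval formula).

For 95% confidence, z* = 1.96 (from standard normal table)

Sample size formula for z-interval: n = (z*σ/E)²

n = (1.96 × 17.1 / 2.5)²
  = (13.406400)²
  = 179.7316

Round up to the nearest whole number: n = 180

180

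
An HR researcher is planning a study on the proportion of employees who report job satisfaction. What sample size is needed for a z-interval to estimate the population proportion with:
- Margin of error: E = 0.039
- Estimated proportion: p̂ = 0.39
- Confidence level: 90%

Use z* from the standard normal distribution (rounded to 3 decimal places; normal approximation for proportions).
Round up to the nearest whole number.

Using z* for proportion z-interval (normal approximation).

For 90% confidence, z* = 1.645 (from standard normal table)

Sample size formula for proportion z-interval: n = z*²p̂(1-p̂)/E²

n = 1.645² × 0.39 × 0.61 / 0.039²
  = 2.706025 × 0.2379 / 0.001521
  = 423.2501

Round up to the nearest whole number: n = 424

424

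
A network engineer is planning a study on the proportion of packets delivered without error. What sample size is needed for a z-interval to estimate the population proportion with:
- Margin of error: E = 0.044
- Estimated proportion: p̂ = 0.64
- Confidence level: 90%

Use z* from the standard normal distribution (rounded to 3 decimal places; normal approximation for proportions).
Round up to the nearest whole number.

Using z* for proportion z-interval (normal approximation).

For 90% confidence, z* = 1.645 (from standard normal table)

Sample size formula for proportion z-interval: n = z*²p̂(1-p̂)/E²

n = 1.645² × 0.64 × 0.36 / 0.044²
  = 2.706025 × 0.2304 / 0.001936
  = 322.0393

Round up to the nearest whole number: n = 323

323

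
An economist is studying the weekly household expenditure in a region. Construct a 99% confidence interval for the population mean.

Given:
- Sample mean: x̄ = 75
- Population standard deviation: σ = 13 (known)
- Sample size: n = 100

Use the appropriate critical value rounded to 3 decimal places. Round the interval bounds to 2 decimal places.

The population standard deviation σ is known, so use a z-interval (standard normal critical value).

For 99% confidence, z* = 2.576 (from standard normal table)

Standard error: SE = σ/√n = 13/√100 = 1.300000

Margin of error: E = z* × SE = 2.576 × 1.300000 = 3.3488

Z-interval: x̄ ± E = 75 ± 3.3488 = (71.6512, 78.3488)

Rounded to 2 decimal places:

(71.65, 78.35)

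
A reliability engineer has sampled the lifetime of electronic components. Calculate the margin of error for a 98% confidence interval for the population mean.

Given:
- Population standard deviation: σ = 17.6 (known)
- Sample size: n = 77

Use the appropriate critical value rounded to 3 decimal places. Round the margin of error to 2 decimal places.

The population standard deviation σ is known, so use the z-interval margin of error formula.

For 98% confidence, z* = 2.326 (from standard normal table)

Margin of error formula for z-interval: E = z* × σ/√n

E = 2.326 × 17.6/√77
  = 2.326 × 2.005706
  = 4.6653

Rounded to 2 decimal places:

4.67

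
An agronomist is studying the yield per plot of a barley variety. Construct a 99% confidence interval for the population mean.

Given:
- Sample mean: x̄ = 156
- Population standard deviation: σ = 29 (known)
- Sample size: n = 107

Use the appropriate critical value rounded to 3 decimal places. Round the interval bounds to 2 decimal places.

The population standard deviation σ is known, so use a z-interval (standard normal critical value).

For 99% confidence, z* = 2.576 (from standard normal table)

Standard error: SE = σ/√n = 29/√107 = 2.803536

Margin of error: E = z* × SE = 2.576 × 2.803536 = 7.2219

Z-interval: x̄ ± E = 156 ± 7.2219 = (148.7781, 163.2219)

Rounded to 2 decimal places:

(148.78, 163.22)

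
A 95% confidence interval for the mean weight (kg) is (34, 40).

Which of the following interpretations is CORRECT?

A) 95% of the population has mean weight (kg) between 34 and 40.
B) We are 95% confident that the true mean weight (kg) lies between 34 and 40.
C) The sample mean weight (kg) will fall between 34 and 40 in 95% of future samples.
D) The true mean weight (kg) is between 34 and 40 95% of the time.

A confidence interval represents our confidence in the procedure, not a probability statement about the parameter.

Key concept: If we repeated this sampling process many times and computed a 95% CI each time, about 95% of those intervals would contain the true population parameter.

For this specific interval (34, 40):
- Midpoint (point estimate): 37
- Margin of error: 3

The correct interpretation is the one stating confidence that the true parameter lies in the interval — option B.

B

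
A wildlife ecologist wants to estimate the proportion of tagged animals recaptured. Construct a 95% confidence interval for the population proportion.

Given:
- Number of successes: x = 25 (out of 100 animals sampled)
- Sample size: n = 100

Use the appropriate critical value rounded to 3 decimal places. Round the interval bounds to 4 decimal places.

Sample proportion: p̂ = 25/100 = 0.250000

Check conditions for normal approximation:
  np̂ = 25 ≥ 10 ✓
  n(1-p̂) = 75 ≥ 10 ✓

The sample is large enough, so use a z-interval (normal approximation) for the proportion.

For 95% confidence, z* = 1.96 (from standard normal table)

Standard error: SE = √(p̂(1-p̂)/n) = √(0.250000×0.750000/100) = 0.04330127

Margin of error: E = z* × SE = 1.96 × 0.04330127 = 0.084870

Z-interval: p̂ ± E = 0.250000 ± 0.084870 = (0.165130, 0.334870)

Rounded to 4 decimal places:

(0.1651, 0.3349)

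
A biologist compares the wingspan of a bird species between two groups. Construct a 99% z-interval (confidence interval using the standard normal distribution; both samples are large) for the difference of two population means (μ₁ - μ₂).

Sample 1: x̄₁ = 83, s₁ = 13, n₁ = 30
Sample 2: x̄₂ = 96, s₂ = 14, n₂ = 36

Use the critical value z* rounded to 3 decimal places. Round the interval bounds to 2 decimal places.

Both samples are large (n₁ = 30 ≥ 30, n₂ = 36 ≥ 30), so a z-interval for the difference of means applies.

Point estimate: x̄₁ - x̄₂ = 83 - 96 = -13

Standard error: SE = √(s₁²/n₁ + s₂²/n₂)
= √(13²/30 + 14²/36)
= √(5.633333 + 5.444444)
= 3.328330

For 99% confidence, z* = 2.576 (from standard normal table)
Margin of error: E = z* × SE = 2.576 × 3.328330 = 8.5738

Z-interval: (x̄₁ - x̄₂) ± E = -13 ± 8.5738 = (-21.5738, -4.4262)

Rounded to 2 decimal places:

(-21.57, -4.43)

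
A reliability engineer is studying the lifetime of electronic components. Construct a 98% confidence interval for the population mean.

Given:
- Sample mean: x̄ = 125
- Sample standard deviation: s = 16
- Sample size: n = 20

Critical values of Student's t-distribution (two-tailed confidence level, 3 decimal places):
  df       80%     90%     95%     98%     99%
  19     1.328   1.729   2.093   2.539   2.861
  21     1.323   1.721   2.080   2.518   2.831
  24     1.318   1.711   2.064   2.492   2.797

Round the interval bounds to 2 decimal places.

The population standard deviation σ is unknown (only the sample standard deviation s is given), so use a t-interval with df = n - 1 = 20 - 1 = 19.

For 98% confidence with df = 19, t* = 2.539 (from t-table)

Standard error: SE = s/√n = 16/√20 = 3.577709

Margin of error: E = t* × SE = 2.539 × 3.577709 = 9.0838

T-interval: x̄ ± E = 125 ± 9.0838 = (115.9162, 134.0838)

Rounded to 2 decimal places:

(115.92, 134.08)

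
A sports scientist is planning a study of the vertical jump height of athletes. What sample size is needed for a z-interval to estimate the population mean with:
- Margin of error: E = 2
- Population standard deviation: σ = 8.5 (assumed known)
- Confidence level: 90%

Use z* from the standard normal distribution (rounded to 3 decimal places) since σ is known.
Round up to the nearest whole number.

Using z* since population σ is known (z-interval formula).

For 90% confidence, z* = 1.645 (from standard normal table)

Sample size formula for z-interval: n = (z*σ/E)²

n = (1.645 × 8.5 / 2)²
  = (6.991250)²
  = 48.8776

Round up to the nearest whole number: n = 49

49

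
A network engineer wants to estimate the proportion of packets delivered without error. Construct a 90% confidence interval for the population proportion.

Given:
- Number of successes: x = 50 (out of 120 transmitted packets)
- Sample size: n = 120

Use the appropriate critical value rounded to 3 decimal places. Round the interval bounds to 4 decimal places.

Sample proportion: p̂ = 50/120 = 0.416667

Check conditions for normal approximation:
  np̂ = 50 ≥ 10 ✓
  n(1-p̂) = 70 ≥ 10 ✓

The sample is large enough, so use a z-interval (normal approximation) for the proportion.

For 90% confidence, z* = 1.645 (from standard normal table)

Standard error: SE = √(p̂(1-p̂)/n) = √(0.416667×0.583333/120) = 0.04500514

Margin of error: E = z* × SE = 1.645 × 0.04500514 = 0.074033

Z-interval: p̂ ± E = 0.416667 ± 0.074033 = (0.342633, 0.490700)

Rounded to 4 decimal places:

(0.3426, 0.4907)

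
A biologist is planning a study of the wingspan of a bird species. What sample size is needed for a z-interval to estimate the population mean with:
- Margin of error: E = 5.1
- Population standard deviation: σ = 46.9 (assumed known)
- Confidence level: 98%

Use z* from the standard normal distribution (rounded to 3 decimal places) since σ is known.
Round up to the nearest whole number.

Using z* since population σ is known (z-interval formula).

For 98% confidence, z* = 2.326 (from standard normal table)

Sample size formula for z-interval: n = (z*σ/E)²

n = (2.326 × 46.9 / 5.1)²
  = (21.390078)²
  = 457.5355

Round up to the nearest whole number: n = 458

458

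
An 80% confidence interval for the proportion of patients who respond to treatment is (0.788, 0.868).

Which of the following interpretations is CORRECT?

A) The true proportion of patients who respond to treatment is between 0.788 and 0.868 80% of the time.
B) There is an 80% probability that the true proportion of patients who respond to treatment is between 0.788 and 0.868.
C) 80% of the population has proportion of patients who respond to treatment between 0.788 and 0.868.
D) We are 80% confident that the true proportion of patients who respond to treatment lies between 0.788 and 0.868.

A confidence interval represents our confidence in the procedure, not a probability statement about the parameter.

Key concept: If we repeated this sampling process many times and computed an 80% CI each time, about 80% of those intervals would contain the true population parameter.

For this specific interval (0.788, 0.868):
- Midpoint (point estimate): 0.828
- Margin of error: 0.04

The correct interpretation is the one stating confidence that the true parameter lies in the interval — option D.

D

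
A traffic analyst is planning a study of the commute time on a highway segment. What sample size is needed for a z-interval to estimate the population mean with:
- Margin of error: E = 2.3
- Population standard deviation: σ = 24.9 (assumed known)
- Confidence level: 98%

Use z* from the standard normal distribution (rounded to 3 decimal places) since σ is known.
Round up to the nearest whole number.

Using z* since population σ is known (z-interval formula).

For 98% confidence, z* = 2.326 (from standard normal table)

Sample size formula for z-interval: n = (z*σ/E)²

n = (2.326 × 24.9 / 2.3)²
  = (25.181478)²
  = 634.1068

Round up to the nearest whole number: n = 635

635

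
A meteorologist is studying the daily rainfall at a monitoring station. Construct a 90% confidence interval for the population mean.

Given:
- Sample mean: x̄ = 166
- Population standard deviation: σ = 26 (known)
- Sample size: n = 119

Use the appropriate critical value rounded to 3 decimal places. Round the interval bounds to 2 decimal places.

The population standard deviation σ is known, so use a z-interval (standard normal critical value).

For 90% confidence, z* = 1.645 (from standard normal table)

Standard error: SE = σ/√n = 26/√119 = 2.383416

Margin of error: E = z* × SE = 1.645 × 2.383416 = 3.9207

Z-interval: x̄ ± E = 166 ± 3.9207 = (162.0793, 169.9207)

Rounded to 2 decimal places:

(162.08, 169.92)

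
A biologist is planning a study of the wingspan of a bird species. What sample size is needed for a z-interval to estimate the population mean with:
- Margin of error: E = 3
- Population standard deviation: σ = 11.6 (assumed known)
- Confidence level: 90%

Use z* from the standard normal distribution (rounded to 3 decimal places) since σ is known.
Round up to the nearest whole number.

Using z* since population σ is known (z-interval formula).

For 90% confidence, z* = 1.645 (from standard normal table)

Sample size formula for z-interval: n = (z*σ/E)²

n = (1.645 × 11.6 / 3)²
  = (6.360667)²
  = 40.4581

Round up to the nearest whole number: n = 41

41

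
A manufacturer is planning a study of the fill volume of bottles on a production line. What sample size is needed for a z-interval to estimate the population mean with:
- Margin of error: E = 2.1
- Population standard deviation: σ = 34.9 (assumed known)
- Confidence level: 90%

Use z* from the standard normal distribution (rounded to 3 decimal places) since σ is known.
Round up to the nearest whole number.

Using z* since population σ is known (z-interval formula).

For 90% confidence, z* = 1.645 (from standard normal table)

Sample size formula for z-interval: n = (z*σ/E)²

n = (1.645 × 34.9 / 2.1)²
  = (27.338333)²
  = 747.3845

Round up to the nearest whole number: n = 748

748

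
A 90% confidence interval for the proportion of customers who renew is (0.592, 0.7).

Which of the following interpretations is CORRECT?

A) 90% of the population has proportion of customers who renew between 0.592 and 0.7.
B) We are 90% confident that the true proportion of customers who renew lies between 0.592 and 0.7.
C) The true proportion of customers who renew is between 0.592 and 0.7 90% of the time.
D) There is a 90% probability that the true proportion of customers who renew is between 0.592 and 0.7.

A confidence interval represents our confidence in the procedure, not a probability statement about the parameter.

Key concept: If we repeated this sampling process many times and computed a 90% CI each time, about 90% of those intervals would contain the true population parameter.

For this specific interval (0.592, 0.7):
- Midpoint (point estimate): 0.646
- Margin of error: 0.054

The correct interpretation is the one stating confidence that the true parameter lies in the interval — option B.

B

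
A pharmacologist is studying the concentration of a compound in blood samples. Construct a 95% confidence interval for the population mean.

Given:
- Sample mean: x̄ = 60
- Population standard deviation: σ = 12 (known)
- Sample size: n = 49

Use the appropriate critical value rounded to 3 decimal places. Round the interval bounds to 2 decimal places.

The population standard deviation σ is known, so use a z-interval (standard normal critical value).

For 95% confidence, z* = 1.96 (from standard normal table)

Standard error: SE = σ/√n = 12/√49 = 1.714286

Margin of error: E = z* × SE = 1.96 × 1.714286 = 3.3600

Z-interval: x̄ ± E = 60 ± 3.3600 = (56.6400, 63.3600)

Rounded to 2 decimal places:

(56.64, 63.36)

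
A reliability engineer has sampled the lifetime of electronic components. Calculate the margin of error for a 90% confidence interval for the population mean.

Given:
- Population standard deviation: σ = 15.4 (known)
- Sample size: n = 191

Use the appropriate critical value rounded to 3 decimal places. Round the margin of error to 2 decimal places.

The population standard deviation σ is known, so use the z-interval margin of error formula.

For 90% confidence, z* = 1.645 (from standard normal table)

Margin of error formula for z-interval: E = z* × σ/√n

E = 1.645 × 15.4/√191
  = 1.645 × 1.114305
  = 1.8330

Rounded to 2 decimal places:

1.83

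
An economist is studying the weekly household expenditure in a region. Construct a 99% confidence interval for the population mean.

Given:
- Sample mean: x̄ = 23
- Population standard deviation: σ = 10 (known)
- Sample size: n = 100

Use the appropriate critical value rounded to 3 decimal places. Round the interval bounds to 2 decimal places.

The population standard deviation σ is known, so use a z-interval (standard normal critical value).

For 99% confidence, z* = 2.576 (from standard normal table)

Standard error: SE = σ/√n = 10/√100 = 1.000000

Margin of error: E = z* × SE = 2.576 × 1.000000 = 2.5760

Z-interval: x̄ ± E = 23 ± 2.5760 = (20.4240, 25.5760)

Rounded to 2 decimal places:

(20.42, 25.58)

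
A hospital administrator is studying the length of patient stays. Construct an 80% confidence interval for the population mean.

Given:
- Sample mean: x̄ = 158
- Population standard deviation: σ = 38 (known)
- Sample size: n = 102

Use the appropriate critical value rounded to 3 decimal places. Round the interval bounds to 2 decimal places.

The population standard deviation σ is known, so use a z-interval (standard normal critical value).

For 80% confidence, z* = 1.282 (from standard normal table)

Standard error: SE = σ/√n = 38/√102 = 3.762561

Margin of error: E = z* × SE = 1.282 × 3.762561 = 4.8236

Z-interval: x̄ ± E = 158 ± 4.8236 = (153.1764, 162.8236)

Rounded to 2 decimal places:

(153.18, 162.82)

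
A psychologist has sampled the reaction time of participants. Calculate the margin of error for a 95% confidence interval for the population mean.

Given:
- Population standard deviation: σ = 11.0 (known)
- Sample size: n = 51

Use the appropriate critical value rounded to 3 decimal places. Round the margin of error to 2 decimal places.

The population standard deviation σ is known, so use the z-interval margin of error formula.

For 95% confidence, z* = 1.96 (from standard normal table)

Margin of error formula for z-interval: E = z* × σ/√n

E = 1.96 × 11.0/√51
  = 1.96 × 1.540308
  = 3.0190

Rounded to 2 decimal places:

3.02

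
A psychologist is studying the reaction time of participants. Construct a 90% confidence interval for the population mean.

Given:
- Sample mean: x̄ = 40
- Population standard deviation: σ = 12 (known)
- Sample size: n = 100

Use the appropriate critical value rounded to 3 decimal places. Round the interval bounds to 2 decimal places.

The population standard deviation σ is known, so use a z-interval (standard normal critical value).

For 90% confidence, z* = 1.645 (from standard normal table)

Standard error: SE = σ/√n = 12/√100 = 1.200000

Margin of error: E = z* × SE = 1.645 × 1.200000 = 1.9740

Z-interval: x̄ ± E = 40 ± 1.9740 = (38.0260, 41.9740)

Rounded to 2 decimal places:

(38.03, 41.97)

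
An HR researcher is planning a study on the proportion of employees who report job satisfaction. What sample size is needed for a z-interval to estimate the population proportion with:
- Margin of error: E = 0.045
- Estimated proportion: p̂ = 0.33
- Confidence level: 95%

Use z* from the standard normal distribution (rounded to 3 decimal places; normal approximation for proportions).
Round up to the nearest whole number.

Using z* for proportion z-interval (normal approximation).

For 95% confidence, z* = 1.96 (from standard normal table)

Sample size formula for proportion z-interval: n = z*²p̂(1-p̂)/E²

n = 1.96² × 0.33 × 0.67 / 0.045²
  = 3.8416 × 0.2211 / 0.002025
  = 419.4458

Round up to the nearest whole number: n = 420

420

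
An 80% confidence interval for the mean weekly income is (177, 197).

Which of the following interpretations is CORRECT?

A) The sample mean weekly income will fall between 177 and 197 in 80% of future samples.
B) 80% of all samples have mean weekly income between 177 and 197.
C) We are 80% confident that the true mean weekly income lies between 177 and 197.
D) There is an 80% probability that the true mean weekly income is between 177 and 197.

A confidence interval represents our confidence in the procedure, not a probability statement about the parameter.

Key concept: If we repeated this sampling process many times and computed an 80% CI each time, about 80% of those intervals would contain the true population parameter.

For this specific interval (177, 197):
- Midpoint (point estimate): 187
- Margin of error: 10

The correct interpretation is the one stating confidence that the true parameter lies in the interval — option C.

C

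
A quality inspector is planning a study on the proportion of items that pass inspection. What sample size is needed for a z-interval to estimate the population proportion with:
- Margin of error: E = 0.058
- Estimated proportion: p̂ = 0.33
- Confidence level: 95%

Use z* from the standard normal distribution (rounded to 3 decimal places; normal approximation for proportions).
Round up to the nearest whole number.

Using z* for proportion z-interval (normal approximation).

For 95% confidence, z* = 1.96 (from standard normal table)

Sample size formula for proportion z-interval: n = z*²p̂(1-p̂)/E²

n = 1.96² × 0.33 × 0.67 / 0.058²
  = 3.8416 × 0.2211 / 0.003364
  = 252.4904

Round up to the nearest whole number: n = 253

253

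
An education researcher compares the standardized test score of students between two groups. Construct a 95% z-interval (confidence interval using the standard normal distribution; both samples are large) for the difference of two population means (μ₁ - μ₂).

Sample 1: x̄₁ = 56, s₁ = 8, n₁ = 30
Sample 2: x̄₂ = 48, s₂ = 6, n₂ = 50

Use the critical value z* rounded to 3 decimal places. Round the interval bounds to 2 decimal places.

Both samples are large (n₁ = 30 ≥ 30, n₂ = 50 ≥ 30), so a z-interval for the difference of means applies.

Point estimate: x̄₁ - x̄₂ = 56 - 48 = 8

Standard error: SE = √(s₁²/n₁ + s₂²/n₂)
= √(8²/30 + 6²/50)
= √(2.133333 + 0.720000)
= 1.689181

For 95% confidence, z* = 1.96 (from standard normal table)
Margin of error: E = z* × SE = 1.96 × 1.689181 = 3.3108

Z-interval: (x̄₁ - x̄₂) ± E = 8 ± 3.3108 = (4.6892, 11.3108)

Rounded to 2 decimal places:

(4.69, 11.31)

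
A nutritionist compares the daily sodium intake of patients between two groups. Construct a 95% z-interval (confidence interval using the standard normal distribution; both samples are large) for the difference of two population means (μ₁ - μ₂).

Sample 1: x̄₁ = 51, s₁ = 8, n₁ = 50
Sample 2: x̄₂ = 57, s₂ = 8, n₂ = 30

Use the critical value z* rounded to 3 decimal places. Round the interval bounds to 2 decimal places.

Both samples are large (n₁ = 50 ≥ 30, n₂ = 30 ≥ 30), so a z-interval for the difference of means applies.

Point estimate: x̄₁ - x̄₂ = 51 - 57 = -6

Standard error: SE = √(s₁²/n₁ + s₂²/n₂)
= √(8²/50 + 8²/30)
= √(1.280000 + 2.133333)
= 1.847521

For 95% confidence, z* = 1.96 (from standard normal table)
Margin of error: E = z* × SE = 1.96 × 1.847521 = 3.6211

Z-interval: (x̄₁ - x̄₂) ± E = -6 ± 3.6211 = (-9.6211, -2.3789)

Rounded to 2 decimal places:

(-9.62, -2.38)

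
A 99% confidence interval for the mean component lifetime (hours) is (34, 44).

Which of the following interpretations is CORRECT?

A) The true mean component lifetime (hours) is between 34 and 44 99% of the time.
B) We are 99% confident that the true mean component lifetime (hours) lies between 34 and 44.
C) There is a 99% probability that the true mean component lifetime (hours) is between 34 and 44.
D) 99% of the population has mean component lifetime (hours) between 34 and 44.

A confidence interval represents our confidence in the procedure, not a probability statement about the parameter.

Key concept: If we repeated this sampling process many times and computed a 99% CI each time, about 99% of those intervals would contain the true population parameter.

For this specific interval (34, 44):
- Midpoint (point estimate): 39
- Margin of error: 5

The correct interpretation is the one stating confidence that the true parameter lies in the interval — option B.

B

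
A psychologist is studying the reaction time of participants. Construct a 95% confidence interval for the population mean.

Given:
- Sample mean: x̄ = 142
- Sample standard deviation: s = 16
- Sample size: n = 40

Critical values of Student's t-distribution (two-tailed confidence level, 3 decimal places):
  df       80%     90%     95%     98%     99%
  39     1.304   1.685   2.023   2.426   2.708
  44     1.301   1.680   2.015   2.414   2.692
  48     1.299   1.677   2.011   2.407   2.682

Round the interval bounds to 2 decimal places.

The population standard deviation σ is unknown (only the sample standard deviation s is given), so use a t-interval with df = n - 1 = 40 - 1 = 39.

For 95% confidence with df = 39, t* = 2.023 (from t-table)

Standard error: SE = s/√n = 16/√40 = 2.529822

Margin of error: E = t* × SE = 2.023 × 2.529822 = 5.1178

T-interval: x̄ ± E = 142 ± 5.1178 = (136.8822, 147.1178)

Rounded to 2 decimal places:

(136.88, 147.12)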